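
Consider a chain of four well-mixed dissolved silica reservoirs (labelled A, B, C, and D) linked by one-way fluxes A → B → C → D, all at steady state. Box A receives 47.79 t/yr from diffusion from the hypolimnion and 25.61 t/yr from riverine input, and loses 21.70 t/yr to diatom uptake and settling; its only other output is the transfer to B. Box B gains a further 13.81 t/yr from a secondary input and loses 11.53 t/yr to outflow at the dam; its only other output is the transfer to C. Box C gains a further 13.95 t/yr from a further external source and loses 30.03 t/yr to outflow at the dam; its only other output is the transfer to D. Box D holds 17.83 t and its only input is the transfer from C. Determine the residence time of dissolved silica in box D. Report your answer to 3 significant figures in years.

Box A: F(A→B) = (47.79 + 25.61) − 21.70 = 51.700 t/yr.
Box B: F(B→C) = (51.700 + 13.81) − 11.53 = 53.980 t/yr.
Box C: F(C→D) = (53.980 + 13.95) − 30.03 = 37.900 t/yr.
Box D throughput = its input = 37.900 t/yr; τ = 17.83 / 37.900 = 0.4704 yr.

0.470 yr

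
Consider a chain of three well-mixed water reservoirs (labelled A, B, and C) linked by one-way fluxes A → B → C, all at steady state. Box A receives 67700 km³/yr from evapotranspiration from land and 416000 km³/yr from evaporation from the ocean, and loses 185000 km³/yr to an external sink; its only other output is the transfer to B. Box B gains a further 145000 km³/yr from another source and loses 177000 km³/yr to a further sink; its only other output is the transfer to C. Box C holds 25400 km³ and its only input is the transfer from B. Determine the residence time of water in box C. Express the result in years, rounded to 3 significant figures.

Box A: F(A→B) = (67700 + 416000) − 185000 = 298700 km³/yr.
Box B: F(B→C) = (298700 + 145000) − 177000 = 266700 km³/yr.
Box C throughput = its input = 266700 km³/yr; τ = 25400 / 266700 = 0.09524 yr.

0.0952 yr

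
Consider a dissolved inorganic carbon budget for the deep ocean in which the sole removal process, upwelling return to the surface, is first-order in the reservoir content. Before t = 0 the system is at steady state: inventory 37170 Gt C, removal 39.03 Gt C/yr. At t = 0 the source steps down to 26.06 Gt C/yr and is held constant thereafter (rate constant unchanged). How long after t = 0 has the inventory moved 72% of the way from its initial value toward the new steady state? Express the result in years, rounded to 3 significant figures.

1210 yr

τ = M₀/F₀ = 37170/39.03 = 952.3 yr.
The remaining gap fraction is e^(−t/τ); 72% covered ⇒ e^(−t/τ) = 0.280.
t = −τ ln(0.280) = 952.3 × 1.273 = 1212 yr.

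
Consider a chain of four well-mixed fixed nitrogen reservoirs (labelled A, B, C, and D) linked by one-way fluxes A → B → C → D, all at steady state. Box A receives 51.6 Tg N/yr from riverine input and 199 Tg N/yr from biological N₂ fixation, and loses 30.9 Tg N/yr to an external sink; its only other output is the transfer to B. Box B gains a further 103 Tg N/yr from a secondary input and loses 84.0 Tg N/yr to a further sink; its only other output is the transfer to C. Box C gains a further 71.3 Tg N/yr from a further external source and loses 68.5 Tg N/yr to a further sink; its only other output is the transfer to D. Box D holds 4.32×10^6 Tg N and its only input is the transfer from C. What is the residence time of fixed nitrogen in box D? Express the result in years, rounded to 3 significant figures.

Box A: F(A→B) = (51.6 + 199) − 30.9 = 219.70 Tg N/yr.
Box B: F(B→C) = (219.70 + 103) − 84.0 = 238.70 Tg N/yr.
Box C: F(C→D) = (238.70 + 71.3) − 68.5 = 241.50 Tg N/yr.
Box D throughput = its input = 241.50 Tg N/yr; τ = 4.32×10^6 / 241.50 = 17890 yr.

17900 yr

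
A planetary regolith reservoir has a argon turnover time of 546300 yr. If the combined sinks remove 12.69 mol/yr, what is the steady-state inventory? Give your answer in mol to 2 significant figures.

τ = M/F ⇒ M = τ × F = 546300 × 12.69 = 6.933×10^6 mol.

6.9×10^6 mol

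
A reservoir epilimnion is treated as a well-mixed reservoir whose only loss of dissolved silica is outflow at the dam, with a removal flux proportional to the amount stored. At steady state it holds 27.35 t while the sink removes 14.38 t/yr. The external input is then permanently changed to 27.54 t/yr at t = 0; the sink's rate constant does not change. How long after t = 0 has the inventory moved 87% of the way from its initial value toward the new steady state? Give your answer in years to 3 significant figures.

τ = M₀/F₀ = 27.35/14.38 = 1.902 yr.
The remaining gap fraction is e^(−t/τ); 87% covered ⇒ e^(−t/τ) = 0.130.
t = −τ ln(0.130) = 1.902 × 2.040 = 3.880 yr.

3.88 yr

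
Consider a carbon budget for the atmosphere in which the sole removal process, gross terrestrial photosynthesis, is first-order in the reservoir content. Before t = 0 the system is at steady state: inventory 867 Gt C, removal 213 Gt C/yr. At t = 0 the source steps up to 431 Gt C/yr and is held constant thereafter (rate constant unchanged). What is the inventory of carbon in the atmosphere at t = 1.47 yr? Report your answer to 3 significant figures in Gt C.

τ = M₀/F₀ = 867/213 = 4.070 yr; rate constant k = 1/τ.
New steady state M_∞ = F₁/k = F₁·τ = 431 × 4.070 = 1754.4 Gt C.
M(t) = M_∞ + (M₀ − M_∞)·e^(−t/τ); t/τ = 1.47/4.070 = 0.3611, so e^(−t/τ) = 0.6969.
M(t) = 1754.4 − 887.4 × 0.6969 = 1136.0 Gt C.

1140 Gt C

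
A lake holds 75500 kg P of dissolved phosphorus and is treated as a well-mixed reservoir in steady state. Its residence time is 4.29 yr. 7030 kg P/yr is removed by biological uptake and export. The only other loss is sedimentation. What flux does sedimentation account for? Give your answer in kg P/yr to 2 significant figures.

Total removal F = M/τ = 75500 / 4.29 = 17600 kg P/yr.
Sedimentation = F − (7030) = 17600 − 7030 = 10570 kg P/yr.

11000 kg P/yr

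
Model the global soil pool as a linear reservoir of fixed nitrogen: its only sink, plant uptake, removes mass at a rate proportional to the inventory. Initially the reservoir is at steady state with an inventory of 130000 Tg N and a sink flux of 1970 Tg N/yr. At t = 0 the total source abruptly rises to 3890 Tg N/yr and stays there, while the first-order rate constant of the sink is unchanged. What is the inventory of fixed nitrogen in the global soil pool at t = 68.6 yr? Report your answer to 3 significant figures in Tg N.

τ = M₀/F₀ = 130000/1970 = 65.99 yr; rate constant k = 1/τ.
New steady state M_∞ = F₁/k = F₁·τ = 3890 × 65.99 = 256700 Tg N.
M(t) = M_∞ + (M₀ − M_∞)·e^(−t/τ); t/τ = 68.6/65.99 = 1.040, so e^(−t/τ) = 0.3536.
M(t) = 256700 − 126700 × 0.3536 = 211900 Tg N.

212000 Tg N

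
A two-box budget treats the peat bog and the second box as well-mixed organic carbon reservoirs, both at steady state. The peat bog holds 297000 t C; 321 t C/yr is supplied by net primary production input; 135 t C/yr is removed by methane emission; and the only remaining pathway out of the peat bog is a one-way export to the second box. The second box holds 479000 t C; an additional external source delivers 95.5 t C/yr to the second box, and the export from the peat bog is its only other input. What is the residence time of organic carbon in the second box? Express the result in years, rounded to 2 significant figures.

1700 yr

Balance the peat bog: ΣF_in = 321.00 t C/yr.
Export to the second box = ΣF_in − (135) = 186.00 t C/yr.
Total input to the second box = 186.00 + 95.5 = 281.50 t C/yr; at steady state this equals its total output.
τ = M / F = 479000 / 281.50 = 1702 yr.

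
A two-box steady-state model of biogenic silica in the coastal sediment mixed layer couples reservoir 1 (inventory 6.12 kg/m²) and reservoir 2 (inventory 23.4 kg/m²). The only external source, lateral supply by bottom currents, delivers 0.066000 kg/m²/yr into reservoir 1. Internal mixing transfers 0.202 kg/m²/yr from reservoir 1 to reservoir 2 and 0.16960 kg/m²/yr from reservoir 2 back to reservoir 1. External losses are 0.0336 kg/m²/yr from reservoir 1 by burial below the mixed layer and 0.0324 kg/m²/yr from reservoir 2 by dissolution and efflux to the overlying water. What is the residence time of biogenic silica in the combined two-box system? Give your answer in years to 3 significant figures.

For the system as a whole, the A↔B exchange is internal and contributes nothing to the throughput; only the external sinks remove mass.
M_total = 6.12 + 23.4 = 29.520 kg/m².
ΣF_external_out = 0.0336 + 0.0324 = 0.066000 kg/m²/yr.
τ = M_total / ΣF_ext = 29.520 / 0.066000 = 447.3 yr.

447 yr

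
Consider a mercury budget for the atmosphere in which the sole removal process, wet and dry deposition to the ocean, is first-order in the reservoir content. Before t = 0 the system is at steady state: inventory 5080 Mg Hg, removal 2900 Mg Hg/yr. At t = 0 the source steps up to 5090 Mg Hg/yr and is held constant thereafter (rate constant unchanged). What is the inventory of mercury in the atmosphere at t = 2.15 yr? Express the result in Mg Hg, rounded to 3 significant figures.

7790 Mg Hg

Residence time τ = M₀/F₀ = 1.752 yr. The eventual steady state is M_∞ = M₀·(F₁/F₀) = 5080 × 5090/2900 = 8916.3 Mg Hg.
The anomaly ΔM(t) = M(t) − M_∞ decays as ΔM₀·e^(−t/τ) with ΔM₀ = 5080 − 8916.3 = −3836 Mg Hg.
At t = 2.15 yr, e^(−t/τ) = e^(−1.227) = 0.2931, so ΔM = −1124 Mg Hg and M = 8916.3 − 1124 = 7792.0 Mg Hg.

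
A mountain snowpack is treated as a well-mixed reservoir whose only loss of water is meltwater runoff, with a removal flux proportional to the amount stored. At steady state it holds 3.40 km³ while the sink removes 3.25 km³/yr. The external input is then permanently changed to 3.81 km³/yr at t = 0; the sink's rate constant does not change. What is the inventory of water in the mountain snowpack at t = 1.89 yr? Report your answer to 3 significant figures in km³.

3.89 km³

The sink rate constant is k = F₀/M₀ = 3.25/3.40 = 0.9559 yr⁻¹.
Solving dM/dt = F₁ − kM with M(0) = M₀ gives M(t) = F₁/k + (M₀ − F₁/k)·e^(−kt).
F₁/k = 3.81/0.9559 = 3.9858 km³; kt = 0.9559 × 1.89 = 1.807, e^(−kt) = 0.1642.
M(1.89) = 3.9858 + (3.40 − 3.9858) × 0.1642 = 3.9858 − 0.09620 = 3.8896 km³.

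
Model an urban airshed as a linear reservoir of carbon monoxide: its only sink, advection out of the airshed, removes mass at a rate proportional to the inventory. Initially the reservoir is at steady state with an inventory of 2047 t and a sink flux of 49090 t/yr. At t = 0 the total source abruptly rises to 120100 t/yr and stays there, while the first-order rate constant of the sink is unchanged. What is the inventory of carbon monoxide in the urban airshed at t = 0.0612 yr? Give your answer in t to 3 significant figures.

τ = M₀/F₀ = 2047/49090 = 0.04170 yr; rate constant k = 1/τ.
New steady state M_∞ = F₁/k = F₁·τ = 120100 × 0.04170 = 5008.0 t.
M(t) = M_∞ + (M₀ − M_∞)·e^(−t/τ); t/τ = 0.0612/0.04170 = 1.468, so e^(−t/τ) = 0.2305.
M(t) = 5008.0 − 2961 × 0.2305 = 4325.6 t.

4330 t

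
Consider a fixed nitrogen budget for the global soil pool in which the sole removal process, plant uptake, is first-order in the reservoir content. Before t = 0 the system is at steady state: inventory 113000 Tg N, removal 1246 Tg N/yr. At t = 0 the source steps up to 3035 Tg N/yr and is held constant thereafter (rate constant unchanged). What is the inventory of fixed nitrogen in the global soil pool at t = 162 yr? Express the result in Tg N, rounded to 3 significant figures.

τ = M₀/F₀ = 113000/1246 = 90.69 yr; rate constant k = 1/τ.
New steady state M_∞ = F₁/k = F₁·τ = 3035 × 90.69 = 275240 Tg N.
M(t) = M_∞ + (M₀ − M_∞)·e^(−t/τ); t/τ = 162/90.69 = 1.786, so e^(−t/τ) = 0.1676.
M(t) = 275240 − 162200 × 0.1676 = 248060 Tg N.

248000 Tg N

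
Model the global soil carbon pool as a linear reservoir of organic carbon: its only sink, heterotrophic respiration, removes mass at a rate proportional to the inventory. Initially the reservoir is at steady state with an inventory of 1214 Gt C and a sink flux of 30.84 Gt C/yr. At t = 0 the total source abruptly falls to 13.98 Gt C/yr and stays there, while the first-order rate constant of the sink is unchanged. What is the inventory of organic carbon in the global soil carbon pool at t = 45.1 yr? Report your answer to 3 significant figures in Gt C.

τ = M₀/F₀ = 1214/30.84 = 39.36 yr; rate constant k = 1/τ.
New steady state M_∞ = F₁/k = F₁·τ = 13.98 × 39.36 = 550.32 Gt C.
M(t) = M_∞ + (M₀ − M_∞)·e^(−t/τ); t/τ = 45.1/39.36 = 1.146, so e^(−t/τ) = 0.3180.
M(t) = 550.32 + 663.7 × 0.3180 = 761.37 Gt C.

761 Gt C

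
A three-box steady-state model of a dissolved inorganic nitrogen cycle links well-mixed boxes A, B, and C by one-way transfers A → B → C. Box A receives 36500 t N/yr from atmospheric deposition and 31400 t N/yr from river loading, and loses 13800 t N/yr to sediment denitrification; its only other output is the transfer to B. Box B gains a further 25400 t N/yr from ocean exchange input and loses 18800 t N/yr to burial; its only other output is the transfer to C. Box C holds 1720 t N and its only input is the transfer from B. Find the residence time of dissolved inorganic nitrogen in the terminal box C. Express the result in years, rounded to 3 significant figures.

0.0283 yr

Box A: F(A→B) = (36500 + 31400) − 13800 = 54100 t N/yr.
Box B: F(B→C) = (54100 + 25400) − 18800 = 60700 t N/yr.
Box C throughput = its input = 60700 t N/yr; τ = 1720 / 60700 = 0.02834 yr.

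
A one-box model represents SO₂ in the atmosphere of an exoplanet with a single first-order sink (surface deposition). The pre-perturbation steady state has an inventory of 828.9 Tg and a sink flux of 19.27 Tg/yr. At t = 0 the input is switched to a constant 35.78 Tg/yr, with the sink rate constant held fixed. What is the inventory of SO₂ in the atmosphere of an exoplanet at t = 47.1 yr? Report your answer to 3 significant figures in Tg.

Residence time τ = M₀/F₀ = 43.02 yr. The eventual steady state is M_∞ = M₀·(F₁/F₀) = 828.9 × 35.78/19.27 = 1539.1 Tg.
The anomaly ΔM(t) = M(t) − M_∞ decays as ΔM₀·e^(−t/τ) with ΔM₀ = 828.9 − 1539.1 = −710.2 Tg.
At t = 47.1 yr, e^(−t/τ) = e^(−1.095) = 0.3346, so ΔM = −237.6 Tg and M = 1539.1 − 237.6 = 1301.5 Tg.

1300 Tg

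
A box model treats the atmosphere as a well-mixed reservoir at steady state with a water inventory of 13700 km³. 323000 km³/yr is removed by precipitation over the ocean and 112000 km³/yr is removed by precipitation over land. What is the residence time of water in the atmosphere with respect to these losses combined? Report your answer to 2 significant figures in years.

Total removal = 323000 + 112000 = 435000 km³/yr.
τ = M / ΣF_out = 13700 / 435000 = 0.03149 yr.

0.031 yr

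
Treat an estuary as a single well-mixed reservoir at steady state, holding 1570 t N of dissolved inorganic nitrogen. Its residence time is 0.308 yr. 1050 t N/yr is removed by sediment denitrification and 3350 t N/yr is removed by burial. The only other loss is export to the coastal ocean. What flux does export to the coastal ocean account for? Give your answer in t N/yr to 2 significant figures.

Total removal F = M/τ = 1570 / 0.308 = 5097 t N/yr.
Export to the coastal ocean = F − (1050 + 3350) = 5097 − 4400 = 697.4 t N/yr.

700 t N/yr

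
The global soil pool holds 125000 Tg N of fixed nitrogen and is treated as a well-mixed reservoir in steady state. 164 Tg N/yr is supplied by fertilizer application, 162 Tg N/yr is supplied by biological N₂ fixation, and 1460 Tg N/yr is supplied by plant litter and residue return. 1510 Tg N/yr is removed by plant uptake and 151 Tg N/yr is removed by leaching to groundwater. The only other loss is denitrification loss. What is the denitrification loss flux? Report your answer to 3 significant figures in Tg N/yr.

125 Tg N/yr

At steady state ΣF_in = ΣF_out.
ΣF_in = 164 + 162 + 1460 = 1786.0 Tg N/yr.
Denitrification loss flux = ΣF_in − (1510 + 151) = 1786.0 − 1661 = 125.0 Tg N/yr.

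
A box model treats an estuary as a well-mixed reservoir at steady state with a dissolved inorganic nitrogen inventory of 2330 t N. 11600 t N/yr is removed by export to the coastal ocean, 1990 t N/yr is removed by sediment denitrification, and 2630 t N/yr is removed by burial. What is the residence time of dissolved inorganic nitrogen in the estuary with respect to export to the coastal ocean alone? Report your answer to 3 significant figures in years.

0.201 yr

Residence time with respect to a single sink: τ = M / F_sink.
τ = 2330 / 11600 = 0.2009 yr.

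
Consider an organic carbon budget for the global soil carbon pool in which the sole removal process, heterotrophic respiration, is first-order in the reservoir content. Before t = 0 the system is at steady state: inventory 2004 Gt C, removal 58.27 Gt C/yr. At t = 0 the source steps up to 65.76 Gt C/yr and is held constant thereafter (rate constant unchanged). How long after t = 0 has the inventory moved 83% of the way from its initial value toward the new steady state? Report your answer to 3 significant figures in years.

60.9 yr

τ = M₀/F₀ = 2004/58.27 = 34.39 yr.
The remaining gap fraction is e^(−t/τ); 83% covered ⇒ e^(−t/τ) = 0.170.
t = −τ ln(0.170) = 34.39 × 1.772 = 60.94 yr.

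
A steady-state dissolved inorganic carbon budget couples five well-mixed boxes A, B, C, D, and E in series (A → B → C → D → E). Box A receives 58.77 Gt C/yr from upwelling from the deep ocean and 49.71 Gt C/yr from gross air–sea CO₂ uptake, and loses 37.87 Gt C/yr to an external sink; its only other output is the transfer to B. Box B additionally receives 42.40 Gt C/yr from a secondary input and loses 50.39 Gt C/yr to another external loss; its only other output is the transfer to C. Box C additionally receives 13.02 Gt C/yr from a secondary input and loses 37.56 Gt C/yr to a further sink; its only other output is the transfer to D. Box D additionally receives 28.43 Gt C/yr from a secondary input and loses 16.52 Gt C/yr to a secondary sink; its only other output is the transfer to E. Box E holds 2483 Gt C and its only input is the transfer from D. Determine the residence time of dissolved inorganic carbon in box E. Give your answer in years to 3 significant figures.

Box A: F(A→B) = (58.77 + 49.71) − 37.87 = 70.610 Gt C/yr.
Box B: F(B→C) = (70.610 + 42.40) − 50.39 = 62.620 Gt C/yr.
Box C: F(C→D) = (62.620 + 13.02) − 37.56 = 38.080 Gt C/yr.
Box D: F(D→E) = (38.080 + 28.43) − 16.52 = 49.990 Gt C/yr.
Box E throughput = its input = 49.990 Gt C/yr; τ = 2483 / 49.990 = 49.67 yr.

49.7 yr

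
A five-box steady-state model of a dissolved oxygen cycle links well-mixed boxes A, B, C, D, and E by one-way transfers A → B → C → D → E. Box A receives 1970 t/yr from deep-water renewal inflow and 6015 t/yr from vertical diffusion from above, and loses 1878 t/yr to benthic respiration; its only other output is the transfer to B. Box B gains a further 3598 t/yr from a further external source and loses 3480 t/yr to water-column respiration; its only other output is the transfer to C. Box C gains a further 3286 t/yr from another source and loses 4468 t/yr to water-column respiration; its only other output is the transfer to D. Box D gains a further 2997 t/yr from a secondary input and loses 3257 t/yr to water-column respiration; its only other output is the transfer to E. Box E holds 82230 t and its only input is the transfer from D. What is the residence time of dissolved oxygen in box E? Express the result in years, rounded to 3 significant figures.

17.2 yr

Box A: F(A→B) = (1970 + 6015) − 1878 = 6107.0 t/yr.
Box B: F(B→C) = (6107.0 + 3598) − 3480 = 6225.0 t/yr.
Box C: F(C→D) = (6225.0 + 3286) − 4468 = 5043.0 t/yr.
Box D: F(D→E) = (5043.0 + 2997) − 3257 = 4783.0 t/yr.
Box E throughput = its input = 4783.0 t/yr; τ = 82230 / 4783.0 = 17.19 yr.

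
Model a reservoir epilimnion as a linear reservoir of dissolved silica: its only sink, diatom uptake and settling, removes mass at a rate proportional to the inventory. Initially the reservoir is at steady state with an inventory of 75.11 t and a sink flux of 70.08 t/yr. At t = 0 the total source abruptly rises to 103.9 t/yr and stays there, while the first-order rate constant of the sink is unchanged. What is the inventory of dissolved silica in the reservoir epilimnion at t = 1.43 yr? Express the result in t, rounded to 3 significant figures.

102 t

The sink rate constant is k = F₀/M₀ = 70.08/75.11 = 0.9330 yr⁻¹.
Solving dM/dt = F₁ − kM with M(0) = M₀ gives M(t) = F₁/k + (M₀ − F₁/k)·e^(−kt).
F₁/k = 103.9/0.9330 = 111.36 t; kt = 0.9330 × 1.43 = 1.334, e^(−kt) = 0.2634.
M(1.43) = 111.36 + (75.11 − 111.36) × 0.2634 = 111.36 − 9.546 = 101.81 t.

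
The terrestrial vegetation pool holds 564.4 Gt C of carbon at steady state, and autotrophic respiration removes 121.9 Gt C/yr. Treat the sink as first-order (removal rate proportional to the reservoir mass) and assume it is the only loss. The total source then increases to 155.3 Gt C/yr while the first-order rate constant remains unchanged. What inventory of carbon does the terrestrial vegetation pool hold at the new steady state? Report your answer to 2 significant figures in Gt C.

Rate constant k = F/M = 121.9 / 564.4 = 0.2160 yr⁻¹.
At the new steady state, source = k·M_new ⇒ M_new = 155.3 / 0.2160 = 719.0 Gt C.
(Equivalently M_new = M × F_new/F_old = 564.4 × 155.3/121.9.)

720 Gt C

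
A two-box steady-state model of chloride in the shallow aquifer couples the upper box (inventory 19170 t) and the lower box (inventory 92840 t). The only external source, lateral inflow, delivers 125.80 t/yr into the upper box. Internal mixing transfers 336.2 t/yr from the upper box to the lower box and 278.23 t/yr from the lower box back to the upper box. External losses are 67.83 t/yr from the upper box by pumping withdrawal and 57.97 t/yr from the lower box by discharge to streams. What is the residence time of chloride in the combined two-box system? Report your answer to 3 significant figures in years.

890 yr

Residence time in the combined system uses the total inventory and the total *external* removal — internal exchanges between the two boxes cancel.
M_total = 19170 + 92840 = 112010 t.
ΣF_external_out = 67.83 + 57.97 = 125.80 t/yr.
τ = M_total / ΣF_ext = 112010 / 125.80 = 890.4 yr.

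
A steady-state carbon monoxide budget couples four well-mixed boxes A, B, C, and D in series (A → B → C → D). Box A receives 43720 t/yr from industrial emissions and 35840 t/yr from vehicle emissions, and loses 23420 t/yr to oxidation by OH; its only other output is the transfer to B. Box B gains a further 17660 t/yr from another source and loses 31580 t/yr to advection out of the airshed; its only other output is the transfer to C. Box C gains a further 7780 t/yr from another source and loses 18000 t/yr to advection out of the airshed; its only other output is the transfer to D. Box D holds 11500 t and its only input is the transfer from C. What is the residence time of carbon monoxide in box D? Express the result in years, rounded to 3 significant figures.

Box A: F(A→B) = (43720 + 35840) − 23420 = 56140 t/yr.
Box B: F(B→C) = (56140 + 17660) − 31580 = 42220 t/yr.
Box C: F(C→D) = (42220 + 7780) − 18000 = 32000 t/yr.
Box D throughput = its input = 32000 t/yr; τ = 11500 / 32000 = 0.3594 yr.

0.359 yr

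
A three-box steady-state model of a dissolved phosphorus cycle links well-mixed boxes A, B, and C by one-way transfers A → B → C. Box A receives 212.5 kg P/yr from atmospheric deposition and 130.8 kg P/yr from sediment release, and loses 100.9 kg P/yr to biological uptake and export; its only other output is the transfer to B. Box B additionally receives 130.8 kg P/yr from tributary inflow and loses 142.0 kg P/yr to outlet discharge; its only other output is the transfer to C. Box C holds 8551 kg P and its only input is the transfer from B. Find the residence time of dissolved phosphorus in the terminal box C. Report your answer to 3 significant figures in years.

Box A: F(A→B) = (212.5 + 130.8) − 100.9 = 242.40 kg P/yr.
Box B: F(B→C) = (242.40 + 130.8) − 142.0 = 231.20 kg P/yr.
Box C throughput = its input = 231.20 kg P/yr; τ = 8551 / 231.20 = 36.99 yr.

37.0 yr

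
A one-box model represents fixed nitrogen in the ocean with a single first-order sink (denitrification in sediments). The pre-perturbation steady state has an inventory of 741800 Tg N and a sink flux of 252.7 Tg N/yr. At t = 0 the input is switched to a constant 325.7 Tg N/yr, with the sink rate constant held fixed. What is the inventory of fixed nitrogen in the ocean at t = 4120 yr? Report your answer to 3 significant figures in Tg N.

Residence time τ = M₀/F₀ = 2935 yr. The eventual steady state is M_∞ = M₀·(F₁/F₀) = 741800 × 325.7/252.7 = 956090 Tg N.
The anomaly ΔM(t) = M(t) − M_∞ decays as ΔM₀·e^(−t/τ) with ΔM₀ = 741800 − 956090 = −214300 Tg N.
At t = 4120 yr, e^(−t/τ) = e^(−1.404) = 0.2457, so ΔM = −52660 Tg N and M = 956090 − 52660 = 903430 Tg N.

903000 Tg N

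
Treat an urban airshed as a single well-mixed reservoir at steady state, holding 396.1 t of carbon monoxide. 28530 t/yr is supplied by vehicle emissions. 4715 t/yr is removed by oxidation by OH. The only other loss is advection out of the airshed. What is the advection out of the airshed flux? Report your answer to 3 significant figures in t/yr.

23800 t/yr

At steady state ΣF_in = ΣF_out.
ΣF_in = 28530 t/yr.
Advection out of the airshed flux = ΣF_in − (4715) = 28530 − 4715 = 23820 t/yr.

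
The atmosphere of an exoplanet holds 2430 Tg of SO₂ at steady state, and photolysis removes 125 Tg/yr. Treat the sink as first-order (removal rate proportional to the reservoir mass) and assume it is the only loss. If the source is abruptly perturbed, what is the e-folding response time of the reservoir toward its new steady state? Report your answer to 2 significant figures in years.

19 yr

For a linear reservoir the response time equals the residence time τ = M/F.
τ = 2430 / 125 = 19.44 yr.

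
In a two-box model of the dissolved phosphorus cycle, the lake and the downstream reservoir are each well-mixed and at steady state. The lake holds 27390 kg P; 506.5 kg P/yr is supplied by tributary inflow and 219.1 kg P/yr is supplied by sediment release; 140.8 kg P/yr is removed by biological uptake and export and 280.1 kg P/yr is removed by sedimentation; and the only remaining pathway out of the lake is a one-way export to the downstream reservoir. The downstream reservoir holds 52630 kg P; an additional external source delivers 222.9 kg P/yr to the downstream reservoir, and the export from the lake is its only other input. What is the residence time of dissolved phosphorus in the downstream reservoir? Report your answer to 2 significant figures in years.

Balance the lake: ΣF_in = 506.5 + 219.1 = 725.60 kg P/yr.
Export to the downstream reservoir = ΣF_in − (140.8 + 280.1) = 304.70 kg P/yr.
Total input to the downstream reservoir = 304.70 + 222.9 = 527.60 kg P/yr; at steady state this equals its total output.
τ = M / F = 52630 / 527.60 = 99.75 yr.

100 yr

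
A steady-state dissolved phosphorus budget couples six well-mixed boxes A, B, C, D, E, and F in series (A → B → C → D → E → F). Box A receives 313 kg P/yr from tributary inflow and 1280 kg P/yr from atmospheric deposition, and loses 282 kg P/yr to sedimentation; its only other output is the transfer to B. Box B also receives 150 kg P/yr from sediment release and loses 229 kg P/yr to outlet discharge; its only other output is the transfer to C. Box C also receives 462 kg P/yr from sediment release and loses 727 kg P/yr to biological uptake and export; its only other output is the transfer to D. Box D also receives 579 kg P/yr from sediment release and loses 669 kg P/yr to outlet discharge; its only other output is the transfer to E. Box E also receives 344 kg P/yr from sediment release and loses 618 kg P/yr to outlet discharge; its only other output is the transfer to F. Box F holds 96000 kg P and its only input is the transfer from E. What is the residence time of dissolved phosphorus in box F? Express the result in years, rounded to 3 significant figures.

Box A: F(A→B) = (313 + 1280) − 282 = 1311.0 kg P/yr.
Box B: F(B→C) = (1311.0 + 150) − 229 = 1232.0 kg P/yr.
Box C: F(C→D) = (1232.0 + 462) − 727 = 967.00 kg P/yr.
Box D: F(D→E) = (967.00 + 579) − 669 = 877.00 kg P/yr.
Box E: F(E→F) = (877.00 + 344) − 618 = 603.00 kg P/yr.
Box F throughput = its input = 603.00 kg P/yr; τ = 96000 / 603.00 = 159.2 yr.

159 yr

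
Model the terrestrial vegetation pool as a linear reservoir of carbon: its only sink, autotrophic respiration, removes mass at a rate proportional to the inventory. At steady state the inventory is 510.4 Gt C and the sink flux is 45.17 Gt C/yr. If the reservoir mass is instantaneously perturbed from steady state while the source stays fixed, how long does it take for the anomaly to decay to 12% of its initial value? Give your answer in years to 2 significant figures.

For a linear reservoir the anomaly decays as exp(−t/τ) with τ = M/F = 510.4/45.17 = 11.30 yr.
exp(−t/τ) = 0.12 ⇒ t = −τ ln(0.12) = 11.30 × 2.120 = 23.96 yr.

24 yr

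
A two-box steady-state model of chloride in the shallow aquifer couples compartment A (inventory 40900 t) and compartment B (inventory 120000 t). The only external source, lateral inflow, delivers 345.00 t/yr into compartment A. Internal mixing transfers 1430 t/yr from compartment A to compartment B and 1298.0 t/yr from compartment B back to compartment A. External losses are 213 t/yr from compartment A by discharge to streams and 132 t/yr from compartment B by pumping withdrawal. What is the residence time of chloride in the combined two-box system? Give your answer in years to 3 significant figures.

466 yr

Treat the two boxes together as one reservoir: the mixing fluxes between them are internal recycling, so τ = ΣM / Σ(external losses).
M_total = 40900 + 120000 = 160900 t.
ΣF_external_out = 213 + 132 = 345.00 t/yr.
τ = M_total / ΣF_ext = 160900 / 345.00 = 466.4 yr.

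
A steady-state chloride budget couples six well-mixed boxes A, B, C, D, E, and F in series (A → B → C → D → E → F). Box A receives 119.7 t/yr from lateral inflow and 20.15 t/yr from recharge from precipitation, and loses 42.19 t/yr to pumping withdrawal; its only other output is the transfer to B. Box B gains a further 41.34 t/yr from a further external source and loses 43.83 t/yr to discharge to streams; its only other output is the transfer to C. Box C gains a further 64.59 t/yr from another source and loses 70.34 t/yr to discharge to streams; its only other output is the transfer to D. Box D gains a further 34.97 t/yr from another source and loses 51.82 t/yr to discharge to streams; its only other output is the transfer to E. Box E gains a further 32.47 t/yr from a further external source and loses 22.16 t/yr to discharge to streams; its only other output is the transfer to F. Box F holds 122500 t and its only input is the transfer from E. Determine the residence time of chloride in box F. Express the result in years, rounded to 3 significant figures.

1480 yr

Box A: F(A→B) = (119.7 + 20.15) − 42.19 = 97.660 t/yr.
Box B: F(B→C) = (97.660 + 41.34) − 43.83 = 95.170 t/yr.
Box C: F(C→D) = (95.170 + 64.59) − 70.34 = 89.420 t/yr.
Box D: F(D→E) = (89.420 + 34.97) − 51.82 = 72.570 t/yr.
Box E: F(E→F) = (72.570 + 32.47) − 22.16 = 82.880 t/yr.
Box F throughput = its input = 82.880 t/yr; τ = 122500 / 82.880 = 1478 yr.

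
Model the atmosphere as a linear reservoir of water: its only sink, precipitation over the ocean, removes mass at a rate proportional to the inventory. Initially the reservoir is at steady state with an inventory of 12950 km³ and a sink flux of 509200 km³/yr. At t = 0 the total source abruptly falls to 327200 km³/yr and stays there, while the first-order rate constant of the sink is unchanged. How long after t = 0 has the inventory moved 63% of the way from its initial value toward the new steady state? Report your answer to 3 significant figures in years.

τ = M₀/F₀ = 12950/509200 = 0.02543 yr.
The remaining gap fraction is e^(−t/τ); 63% covered ⇒ e^(−t/τ) = 0.370.
t = −τ ln(0.370) = 0.02543 × 0.9943 = 0.02529 yr.

0.0253 yr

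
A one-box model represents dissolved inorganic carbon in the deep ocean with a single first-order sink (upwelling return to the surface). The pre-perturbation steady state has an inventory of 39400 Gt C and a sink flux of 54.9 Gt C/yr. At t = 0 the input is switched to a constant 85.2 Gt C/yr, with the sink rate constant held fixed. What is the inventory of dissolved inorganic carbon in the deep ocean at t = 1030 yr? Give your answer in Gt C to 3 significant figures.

Residence time τ = M₀/F₀ = 717.7 yr. The eventual steady state is M_∞ = M₀·(F₁/F₀) = 39400 × 85.2/54.9 = 61145 Gt C.
The anomaly ΔM(t) = M(t) − M_∞ decays as ΔM₀·e^(−t/τ) with ΔM₀ = 39400 − 61145 = −21750 Gt C.
At t = 1030 yr, e^(−t/τ) = e^(−1.435) = 0.2381, so ΔM = −5177 Gt C and M = 61145 − 5177 = 55969 Gt C.

56000 Gt C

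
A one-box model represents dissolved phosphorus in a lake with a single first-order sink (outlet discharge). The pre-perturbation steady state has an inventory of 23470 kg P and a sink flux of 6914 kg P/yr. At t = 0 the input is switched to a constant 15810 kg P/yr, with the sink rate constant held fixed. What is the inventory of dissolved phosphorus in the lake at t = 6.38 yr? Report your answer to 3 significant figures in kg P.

49100 kg P

Residence time τ = M₀/F₀ = 3.395 yr. The eventual steady state is M_∞ = M₀·(F₁/F₀) = 23470 × 15810/6914 = 53668 kg P.
The anomaly ΔM(t) = M(t) − M_∞ decays as ΔM₀·e^(−t/τ) with ΔM₀ = 23470 − 53668 = −30200 kg P.
At t = 6.38 yr, e^(−t/τ) = e^(−1.879) = 0.1527, so ΔM = −4610 kg P and M = 53668 − 4610 = 49058 kg P.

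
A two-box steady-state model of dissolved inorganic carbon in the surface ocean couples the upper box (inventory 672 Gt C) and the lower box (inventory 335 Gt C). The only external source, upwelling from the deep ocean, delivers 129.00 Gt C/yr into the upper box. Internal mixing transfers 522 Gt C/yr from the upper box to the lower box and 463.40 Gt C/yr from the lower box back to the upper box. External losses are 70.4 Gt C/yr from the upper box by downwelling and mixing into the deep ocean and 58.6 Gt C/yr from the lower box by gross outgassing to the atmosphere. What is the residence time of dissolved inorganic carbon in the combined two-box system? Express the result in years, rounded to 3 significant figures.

Treat the two boxes together as one reservoir: the mixing fluxes between them are internal recycling, so τ = ΣM / Σ(external losses).
M_total = 672 + 335 = 1007.0 Gt C.
ΣF_external_out = 70.4 + 58.6 = 129.00 Gt C/yr.
τ = M_total / ΣF_ext = 1007.0 / 129.00 = 7.806 yr.

7.81 yr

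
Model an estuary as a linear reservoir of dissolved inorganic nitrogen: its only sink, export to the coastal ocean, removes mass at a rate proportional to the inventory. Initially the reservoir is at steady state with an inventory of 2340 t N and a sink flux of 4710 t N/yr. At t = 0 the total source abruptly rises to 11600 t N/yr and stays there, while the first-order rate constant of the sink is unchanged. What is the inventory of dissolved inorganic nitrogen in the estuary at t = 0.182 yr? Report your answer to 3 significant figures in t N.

τ = M₀/F₀ = 2340/4710 = 0.4968 yr; rate constant k = 1/τ.
New steady state M_∞ = F₁/k = F₁·τ = 11600 × 0.4968 = 5763.1 t N.
M(t) = M_∞ + (M₀ − M_∞)·e^(−t/τ); t/τ = 0.182/0.4968 = 0.3663, so e^(−t/τ) = 0.6933.
M(t) = 5763.1 − 3423 × 0.6933 = 3389.9 t N.

3390 t N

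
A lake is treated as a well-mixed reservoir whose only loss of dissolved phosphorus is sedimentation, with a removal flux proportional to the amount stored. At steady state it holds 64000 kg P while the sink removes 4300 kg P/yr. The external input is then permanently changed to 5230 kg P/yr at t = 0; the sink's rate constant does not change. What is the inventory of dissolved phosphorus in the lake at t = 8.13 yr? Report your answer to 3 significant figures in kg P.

69800 kg P

τ = M₀/F₀ = 64000/4300 = 14.88 yr; rate constant k = 1/τ.
New steady state M_∞ = F₁/k = F₁·τ = 5230 × 14.88 = 77842 kg P.
M(t) = M_∞ + (M₀ − M_∞)·e^(−t/τ); t/τ = 8.13/14.88 = 0.5462, so e^(−t/τ) = 0.5791.
M(t) = 77842 − 13840 × 0.5791 = 69826 kg P.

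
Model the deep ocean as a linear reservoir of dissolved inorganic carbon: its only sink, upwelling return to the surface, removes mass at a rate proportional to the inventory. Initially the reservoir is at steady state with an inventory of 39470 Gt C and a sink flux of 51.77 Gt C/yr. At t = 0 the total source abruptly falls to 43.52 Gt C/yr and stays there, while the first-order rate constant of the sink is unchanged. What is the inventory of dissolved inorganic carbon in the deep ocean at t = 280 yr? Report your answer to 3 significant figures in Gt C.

The sink rate constant is k = F₀/M₀ = 51.77/39470 = 0.001312 yr⁻¹.
Solving dM/dt = F₁ − kM with M(0) = M₀ gives M(t) = F₁/k + (M₀ − F₁/k)·e^(−kt).
F₁/k = 43.52/0.001312 = 33180 Gt C; kt = 0.001312 × 280 = 0.3673, e^(−kt) = 0.6926.
M(280) = 33180 + (39470 − 33180) × 0.6926 = 33180 + 4357 = 37537 Gt C.

37500 Gt C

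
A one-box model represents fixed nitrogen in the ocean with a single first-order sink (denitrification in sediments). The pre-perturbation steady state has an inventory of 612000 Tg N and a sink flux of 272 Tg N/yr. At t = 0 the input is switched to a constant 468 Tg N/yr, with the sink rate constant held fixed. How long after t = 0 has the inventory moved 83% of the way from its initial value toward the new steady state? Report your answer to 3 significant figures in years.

τ = M₀/F₀ = 612000/272 = 2250 yr.
The remaining gap fraction is e^(−t/τ); 83% covered ⇒ e^(−t/τ) = 0.170.
t = −τ ln(0.170) = 2250 × 1.772 = 3987 yr.

3990 yr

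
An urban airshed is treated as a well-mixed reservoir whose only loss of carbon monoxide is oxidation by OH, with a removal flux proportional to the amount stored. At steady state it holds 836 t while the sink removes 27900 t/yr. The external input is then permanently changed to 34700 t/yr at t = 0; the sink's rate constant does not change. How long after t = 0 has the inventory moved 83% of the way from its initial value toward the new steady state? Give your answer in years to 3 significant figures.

τ = M₀/F₀ = 836/27900 = 0.02996 yr.
The remaining gap fraction is e^(−t/τ); 83% covered ⇒ e^(−t/τ) = 0.170.
t = −τ ln(0.170) = 0.02996 × 1.772 = 0.05310 yr.

0.0531 yr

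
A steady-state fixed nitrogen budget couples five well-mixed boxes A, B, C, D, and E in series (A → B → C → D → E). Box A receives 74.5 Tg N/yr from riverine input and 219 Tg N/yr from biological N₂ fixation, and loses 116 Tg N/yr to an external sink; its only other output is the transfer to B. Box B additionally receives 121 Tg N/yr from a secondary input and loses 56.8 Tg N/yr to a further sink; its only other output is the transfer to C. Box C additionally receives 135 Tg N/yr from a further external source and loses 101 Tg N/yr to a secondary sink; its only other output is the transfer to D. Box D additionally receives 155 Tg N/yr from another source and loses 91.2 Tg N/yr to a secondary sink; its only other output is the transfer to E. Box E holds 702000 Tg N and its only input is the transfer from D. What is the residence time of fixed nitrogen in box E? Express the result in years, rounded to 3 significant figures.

Box A: F(A→B) = (74.5 + 219) − 116 = 177.50 Tg N/yr.
Box B: F(B→C) = (177.50 + 121) − 56.8 = 241.70 Tg N/yr.
Box C: F(C→D) = (241.70 + 135) − 101 = 275.70 Tg N/yr.
Box D: F(D→E) = (275.70 + 155) − 91.2 = 339.50 Tg N/yr.
Box E throughput = its input = 339.50 Tg N/yr; τ = 702000 / 339.50 = 2068 yr.

2070 yr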